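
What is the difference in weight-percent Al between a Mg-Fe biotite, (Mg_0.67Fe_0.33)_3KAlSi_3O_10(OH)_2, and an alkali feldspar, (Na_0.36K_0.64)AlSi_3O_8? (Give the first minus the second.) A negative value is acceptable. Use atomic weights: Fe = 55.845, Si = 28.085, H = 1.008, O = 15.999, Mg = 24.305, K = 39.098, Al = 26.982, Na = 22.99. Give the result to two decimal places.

-3.88 percentage points

First mineral: 26.982 g Al in 448.479 g formula = 6.02 wt% Al.
Second mineral: 26.982 g Al in 272.528 g formula = 9.90 wt% Al.
6.02% − 9.90% gives a difference of -3.88 percentage points.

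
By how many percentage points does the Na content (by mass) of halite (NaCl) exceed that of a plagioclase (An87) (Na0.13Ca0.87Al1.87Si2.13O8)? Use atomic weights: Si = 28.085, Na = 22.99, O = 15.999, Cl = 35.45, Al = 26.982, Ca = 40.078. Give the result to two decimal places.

Na in NaCl: molar mass 58.440 g/mol; 1×22.99 = 22.990 g → 39.34 wt%.
Na in Na0.13Ca0.87Al1.87Si2.13O8: molar mass 276.126 g/mol; 0.13×22.99 = 2.989 g → 1.08 wt%.
Difference = 39.34 − 1.08 = 38.26 percentage points.

38.26 percentage points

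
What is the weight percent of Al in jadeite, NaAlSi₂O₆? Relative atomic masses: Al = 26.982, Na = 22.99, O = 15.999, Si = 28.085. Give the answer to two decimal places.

Formula mass = 1×22.99 + 1×26.982 + 2×28.085 + 6×15.999 = 202.136 g/mol, of which 26.982 g is Al.
So Al makes up 26.982/202.136 = 0.1335 of the mass, i.e. 13.35%.

13.35 weight percent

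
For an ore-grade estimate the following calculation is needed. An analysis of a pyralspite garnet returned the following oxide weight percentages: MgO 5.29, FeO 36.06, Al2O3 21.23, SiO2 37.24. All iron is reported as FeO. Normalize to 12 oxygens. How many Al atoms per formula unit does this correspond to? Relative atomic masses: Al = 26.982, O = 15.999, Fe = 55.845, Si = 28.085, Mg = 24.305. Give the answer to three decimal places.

2.001 Al apfu

MgO (M=40.304): mol = 0.13125; Mg = 0.13125, O = 0.13125.
FeO (M=71.844): mol = 0.50192; Fe = 0.50192, O = 0.50192.
Al2O3 (M=101.961): mol = 0.20822; Al = 0.41644, O = 0.62466.
SiO2 (M=60.083): mol = 0.61981; Si = 0.61981, O = 1.23962.
ΣO = 2.49745; factor = 12/ΣO = 4.80490.
Al apfu = 0.41644 × 4.80490 = 2.001.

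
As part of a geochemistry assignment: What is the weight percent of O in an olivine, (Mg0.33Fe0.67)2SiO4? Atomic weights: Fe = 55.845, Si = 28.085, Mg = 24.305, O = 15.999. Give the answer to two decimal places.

34.98 wt%

Molar mass of (Mg0.33Fe0.67)2SiO4: 0.66*24.305 + 1.34*55.845 + 1*28.085 + 4*15.999 = 182.955 g/mol.
Mass of O per formula unit: 4 × 15.999 = 63.996 g.
Weight fraction O = 63.996 / 182.955 = 0.3498.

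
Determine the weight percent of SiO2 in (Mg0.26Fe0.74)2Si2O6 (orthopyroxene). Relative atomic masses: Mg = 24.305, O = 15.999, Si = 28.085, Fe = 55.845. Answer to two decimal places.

M((Mg0.26Fe0.74)2Si2O6) = 247.453 g/mol; M(SiO2) = 60.083 g/mol.
Moles SiO2 per formula unit = 2 Si ÷ 1 = 2.0000.
SiO2 fraction = (2.0000 × 60.083) / 247.453 = 120.166/247.453 = 0.4856.

48.56 wt%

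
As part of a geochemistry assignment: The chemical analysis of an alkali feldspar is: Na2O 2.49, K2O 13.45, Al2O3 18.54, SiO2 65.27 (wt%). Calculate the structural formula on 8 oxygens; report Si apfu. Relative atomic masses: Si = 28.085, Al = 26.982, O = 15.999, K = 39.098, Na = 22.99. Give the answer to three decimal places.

Na2O (M=61.979): mol = 0.04017; Na = 0.08034, O = 0.04017.
K2O (M=94.195): mol = 0.14279; K = 0.28558, O = 0.14279.
Al2O3 (M=101.961): mol = 0.18183; Al = 0.36366, O = 0.54549.
SiO2 (M=60.083): mol = 1.08633; Si = 1.08633, O = 2.17266.
ΣO = 2.90111; factor = 8/ΣO = 2.75757.
Si apfu = 1.08633 × 2.75757 = 2.996.

2.996 Si apfu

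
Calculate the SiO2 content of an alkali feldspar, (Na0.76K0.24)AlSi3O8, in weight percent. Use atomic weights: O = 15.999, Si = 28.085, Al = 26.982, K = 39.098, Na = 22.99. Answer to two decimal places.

67.74 wt%

Formula mass = 266.085 g/mol.
3 Si → 3.0000 mol SiO2 per formula unit; M(SiO2) = 60.083, so SiO2 mass = 180.249 g.
180.249/266.085 × 100 = 67.74 wt%.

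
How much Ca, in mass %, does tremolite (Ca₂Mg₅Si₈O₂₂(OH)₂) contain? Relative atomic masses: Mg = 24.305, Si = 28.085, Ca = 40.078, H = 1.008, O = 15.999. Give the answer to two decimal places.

9.87 mass %

M(Ca₂Mg₅Si₈O₂₂(OH)₂) = 812.353 g/mol.
Ca contributes 2 × 40.078 = 80.156 g per mole.
80.156/812.353 = 0.0987 → 9.87%.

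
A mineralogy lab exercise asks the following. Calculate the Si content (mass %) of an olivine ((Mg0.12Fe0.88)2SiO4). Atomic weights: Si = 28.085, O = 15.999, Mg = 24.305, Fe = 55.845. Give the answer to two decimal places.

Molar mass of (Mg0.12Fe0.88)2SiO4: 0.24×24.305 + 1.76×55.845 + 1×28.085 + 4×15.999 = 196.201 g/mol.
Mass of Si per formula unit: 1 × 28.085 = 28.085 g.
Weight fraction Si = 28.085 / 196.201 = 0.1431.

14.31 mass %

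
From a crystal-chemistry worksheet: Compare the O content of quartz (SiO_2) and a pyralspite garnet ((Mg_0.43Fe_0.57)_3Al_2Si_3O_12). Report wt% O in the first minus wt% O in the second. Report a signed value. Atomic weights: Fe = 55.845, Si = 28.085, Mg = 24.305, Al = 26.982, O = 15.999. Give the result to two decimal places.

11.25 percentage points

First mineral: 31.998 g O in 60.083 g formula = 53.26 wt% O.
Second mineral: 191.988 g O in 457.055 g formula = 42.01 wt% O.
53.26% − 42.01% gives a difference of 11.25 percentage points.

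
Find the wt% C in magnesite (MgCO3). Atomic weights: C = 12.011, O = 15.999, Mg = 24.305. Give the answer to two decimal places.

Formula mass = 1*24.305 + 1*12.011 + 3*15.999 = 84.313 g/mol, of which 12.011 g is C.
So C makes up 12.011/84.313 = 0.1425 of the mass, i.e. 14.25%.

14.25 wt%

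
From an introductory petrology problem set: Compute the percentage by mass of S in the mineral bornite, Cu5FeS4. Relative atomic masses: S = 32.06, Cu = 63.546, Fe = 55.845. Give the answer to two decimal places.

Formula mass = 5*63.546 + 1*55.845 + 4*32.06 = 501.815 g/mol, of which 128.240 g is S.
So S makes up 128.240/501.815 = 0.2556 of the mass, i.e. 25.56%.

25.56 weight percent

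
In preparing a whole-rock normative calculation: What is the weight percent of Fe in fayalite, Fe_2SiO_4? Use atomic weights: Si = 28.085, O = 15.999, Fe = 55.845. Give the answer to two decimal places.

Molar mass of Fe_2SiO_4: 2·55.845 + 1·28.085 + 4·15.999 = 203.771 g/mol.
Mass of Fe per formula unit: 2 × 55.845 = 111.690 g.
Weight fraction Fe = 111.690 / 203.771 = 0.5481.

54.81 wt%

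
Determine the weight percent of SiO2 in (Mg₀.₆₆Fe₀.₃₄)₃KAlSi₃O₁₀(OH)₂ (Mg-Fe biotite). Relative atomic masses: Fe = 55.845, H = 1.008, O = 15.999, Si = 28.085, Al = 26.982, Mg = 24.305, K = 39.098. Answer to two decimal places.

Formula mass = 449.425 g/mol.
3 Si → 3.0000 mol SiO2 per formula unit; M(SiO2) = 60.083, so SiO2 mass = 180.249 g.
180.249/449.425 × 100 = 40.11 wt%.

40.11 wt%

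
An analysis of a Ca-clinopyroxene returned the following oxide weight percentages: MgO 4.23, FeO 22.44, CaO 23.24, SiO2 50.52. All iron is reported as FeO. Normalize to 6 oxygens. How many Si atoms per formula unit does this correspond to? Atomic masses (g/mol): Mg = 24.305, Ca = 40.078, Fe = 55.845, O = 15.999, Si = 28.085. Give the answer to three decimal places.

MgO (M=40.304): mol = 0.10495; Mg = 0.10495, O = 0.10495.
FeO (M=71.844): mol = 0.31234; Fe = 0.31234, O = 0.31234.
CaO (M=56.077): mol = 0.41443; Ca = 0.41443, O = 0.41443.
SiO2 (M=60.083): mol = 0.84084; Si = 0.84084, O = 1.68168.
ΣO = 2.51340; factor = 6/ΣO = 2.38720.
Si apfu = 0.84084 × 2.38720 = 2.007.

2.007 Si apfu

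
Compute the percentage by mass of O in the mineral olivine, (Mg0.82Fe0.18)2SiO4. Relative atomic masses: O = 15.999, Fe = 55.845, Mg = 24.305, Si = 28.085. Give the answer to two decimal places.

Molar mass of (Mg0.82Fe0.18)2SiO4: 1.64×24.305 + 0.36×55.845 + 1×28.085 + 4×15.999 = 152.045 g/mol.
Mass of O per formula unit: 4 × 15.999 = 63.996 g.
Weight fraction O = 63.996 / 152.045 = 0.4209.

42.09 wt%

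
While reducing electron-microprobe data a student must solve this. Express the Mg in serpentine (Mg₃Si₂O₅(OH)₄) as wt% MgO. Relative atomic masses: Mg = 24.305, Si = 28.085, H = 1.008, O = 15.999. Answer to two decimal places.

43.63 wt%

Formula mass = 277.108 g/mol.
3 Mg → 3.0000 mol MgO per formula unit; M(MgO) = 40.304, so MgO mass = 120.912 g.
120.912/277.108 × 100 = 43.63 wt%.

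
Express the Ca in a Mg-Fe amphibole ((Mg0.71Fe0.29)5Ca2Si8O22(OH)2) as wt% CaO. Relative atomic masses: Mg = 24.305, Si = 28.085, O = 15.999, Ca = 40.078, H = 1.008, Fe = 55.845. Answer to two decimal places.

Molar mass of (Mg0.71Fe0.29)5Ca2Si8O22(OH)2 = 3.55·24.305 + 1.45·55.845 + 2·40.078 + 8·28.085 + 24·15.999 + 2·1.008 = 858.086 g/mol.
Each formula unit contains 2 Ca, equivalent to 2/1 = 2.0000 mol CaO.
M(CaO) = 1×40.078 + 1×15.999 = 56.077 g/mol.
Mass of CaO per formula unit = 2.0000 × 56.077 = 112.154 g.
CaO wt% = 112.154 / 858.086 × 100 = 13.07%.

13.07 wt%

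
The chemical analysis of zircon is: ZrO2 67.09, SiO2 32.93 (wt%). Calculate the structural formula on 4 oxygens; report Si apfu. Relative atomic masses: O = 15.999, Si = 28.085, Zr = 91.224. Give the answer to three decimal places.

ZrO2 (M=123.222): mol = 0.54446; Zr = 0.54446, O = 1.08892.
SiO2 (M=60.083): mol = 0.54808; Si = 0.54808, O = 1.09616.
ΣO = 2.18508; factor = 4/ΣO = 1.83060.
Si apfu = 0.54808 × 1.83060 = 1.003.

1.003 Si apfu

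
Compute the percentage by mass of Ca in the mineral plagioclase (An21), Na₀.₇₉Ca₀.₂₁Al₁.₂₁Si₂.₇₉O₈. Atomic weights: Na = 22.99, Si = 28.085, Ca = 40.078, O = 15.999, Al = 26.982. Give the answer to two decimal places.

M(Na₀.₇₉Ca₀.₂₁Al₁.₂₁Si₂.₇₉O₈) = 265.576 g/mol.
Ca contributes 0.21 × 40.078 = 8.416 g per mole.
8.416/265.576 = 0.0317 → 3.17%.

3.17 wt%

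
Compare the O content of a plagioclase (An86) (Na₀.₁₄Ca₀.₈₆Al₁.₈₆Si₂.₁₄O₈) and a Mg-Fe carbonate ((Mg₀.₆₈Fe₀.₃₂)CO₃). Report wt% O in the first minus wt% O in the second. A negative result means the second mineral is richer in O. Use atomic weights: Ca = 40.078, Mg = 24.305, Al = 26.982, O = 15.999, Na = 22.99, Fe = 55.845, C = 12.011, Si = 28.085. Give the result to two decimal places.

-4.46 percentage points

First mineral: 127.992 g O in 275.966 g formula = 46.38 wt% O.
Second mineral: 47.997 g O in 94.406 g formula = 50.84 wt% O.
46.38% − 50.84% gives a difference of -4.46 percentage points.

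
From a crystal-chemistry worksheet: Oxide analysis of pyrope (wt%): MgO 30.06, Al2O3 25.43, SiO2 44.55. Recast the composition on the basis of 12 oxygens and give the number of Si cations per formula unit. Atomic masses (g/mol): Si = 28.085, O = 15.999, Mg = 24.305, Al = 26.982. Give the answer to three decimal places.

2.989 Si apfu

30.06 wt% MgO ÷ 40.304 g/mol = 0.74583 mol, giving 0.74583 Mg and 0.74583 O.
25.43 wt% Al2O3 ÷ 101.961 g/mol = 0.24941 mol, giving 0.49882 Al and 0.74823 O.
44.55 wt% SiO2 ÷ 60.083 g/mol = 0.74147 mol, giving 0.74147 Si and 1.48294 O.
Oxygen sums to 2.97700; scaling by 12/2.97700 = 4.03090 puts the formula on 12 O.
Si: 0.74147 × 4.03090 = 2.989 atoms per formula unit.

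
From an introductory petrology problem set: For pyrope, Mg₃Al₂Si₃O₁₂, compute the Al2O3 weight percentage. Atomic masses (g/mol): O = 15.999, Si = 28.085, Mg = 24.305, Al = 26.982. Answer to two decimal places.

25.29 wt%

Formula mass = 403.122 g/mol.
2 Al → 1.0000 mol Al2O3 per formula unit; M(Al2O3) = 101.961, so Al2O3 mass = 101.961 g.
101.961/403.122 × 100 = 25.29 wt%.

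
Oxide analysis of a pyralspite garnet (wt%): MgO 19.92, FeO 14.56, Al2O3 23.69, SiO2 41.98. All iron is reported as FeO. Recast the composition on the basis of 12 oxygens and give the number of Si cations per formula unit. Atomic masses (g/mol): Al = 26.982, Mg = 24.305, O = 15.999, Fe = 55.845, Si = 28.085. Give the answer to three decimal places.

19.92 wt% MgO ÷ 40.304 g/mol = 0.49424 mol, giving 0.49424 Mg and 0.49424 O.
14.56 wt% FeO ÷ 71.844 g/mol = 0.20266 mol, giving 0.20266 Fe and 0.20266 O.
23.69 wt% Al2O3 ÷ 101.961 g/mol = 0.23234 mol, giving 0.46468 Al and 0.69702 O.
41.98 wt% SiO2 ÷ 60.083 g/mol = 0.69870 mol, giving 0.69870 Si and 1.39740 O.
Oxygen sums to 2.79132; scaling by 12/2.79132 = 4.29904 puts the formula on 12 O.
Si: 0.69870 × 4.29904 = 3.004 atoms per formula unit.

3.004 Si apfu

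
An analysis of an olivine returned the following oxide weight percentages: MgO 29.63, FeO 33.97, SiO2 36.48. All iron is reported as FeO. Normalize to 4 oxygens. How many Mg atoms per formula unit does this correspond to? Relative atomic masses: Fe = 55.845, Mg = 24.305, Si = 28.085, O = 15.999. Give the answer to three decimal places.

1.214 Mg apfu

MgO: 29.63/40.304 = 0.73516 mol → 0.73516 mol Mg, 0.73516 mol O.
FeO: 33.97/71.844 = 0.47283 mol → 0.47283 mol Fe, 0.47283 mol O.
SiO2: 36.48/60.083 = 0.60716 mol → 0.60716 mol Si, 1.21432 mol O.
Total oxygen = 2.42231 mol. Normalization factor = 4/2.42231 = 1.65132.
Mg per 4 O = 0.73516 × 1.65132 = 1.214.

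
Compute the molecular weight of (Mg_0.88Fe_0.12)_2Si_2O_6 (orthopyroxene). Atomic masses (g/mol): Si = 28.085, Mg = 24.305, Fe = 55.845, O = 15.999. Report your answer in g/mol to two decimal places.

M = 1.76×24.305 + 0.24×55.845 + 2×28.085 + 6×15.999

208.34 g/mol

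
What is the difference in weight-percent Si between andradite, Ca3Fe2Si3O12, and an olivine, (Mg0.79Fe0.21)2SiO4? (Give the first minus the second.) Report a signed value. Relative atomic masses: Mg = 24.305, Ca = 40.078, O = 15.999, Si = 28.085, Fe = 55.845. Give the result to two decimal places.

-1.66 percentage points

M(Ca3Fe2Si3O12) = 508.167 g/mol, so wt% Si = 84.255/508.167 × 100 = 16.58%.
M((Mg0.79Fe0.21)2SiO4) = 153.938 g/mol, so wt% Si = 28.085/153.938 × 100 = 18.24%.
16.58 − 18.24 = -1.66 pp.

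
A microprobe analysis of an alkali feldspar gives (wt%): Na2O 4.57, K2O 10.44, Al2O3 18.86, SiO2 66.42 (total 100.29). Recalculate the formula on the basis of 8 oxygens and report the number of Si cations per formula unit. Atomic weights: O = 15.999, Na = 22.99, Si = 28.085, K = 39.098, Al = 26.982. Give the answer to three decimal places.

2.997 Si apfu

4.57 wt% Na2O ÷ 61.979 g/mol = 0.07373 mol, giving 0.14746 Na and 0.07373 O.
10.44 wt% K2O ÷ 94.195 g/mol = 0.11083 mol, giving 0.22166 K and 0.11083 O.
18.86 wt% Al2O3 ÷ 101.961 g/mol = 0.18497 mol, giving 0.36994 Al and 0.55491 O.
66.42 wt% SiO2 ÷ 60.083 g/mol = 1.10547 mol, giving 1.10547 Si and 2.21094 O.
Oxygen sums to 2.95041; scaling by 8/2.95041 = 2.71149 puts the formula on 8 O.
Si: 1.10547 × 2.71149 = 2.997 atoms per formula unit.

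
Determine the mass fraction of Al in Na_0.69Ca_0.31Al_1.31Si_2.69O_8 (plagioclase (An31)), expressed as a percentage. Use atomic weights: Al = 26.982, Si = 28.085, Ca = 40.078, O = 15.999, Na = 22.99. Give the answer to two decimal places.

Formula mass = 0.69·22.99 + 0.31·40.078 + 1.31·26.982 + 2.69·28.085 + 8·15.999 = 267.174 g/mol, of which 35.346 g is Al.
So Al makes up 35.346/267.174 = 0.1323 of the mass, i.e. 13.23%.

13.23 wt%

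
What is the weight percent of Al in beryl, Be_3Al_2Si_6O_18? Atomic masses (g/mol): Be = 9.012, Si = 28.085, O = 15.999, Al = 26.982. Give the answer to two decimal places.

10.04 weight percent

Molar mass of Be_3Al_2Si_6O_18: 3×9.012 + 2×26.982 + 6×28.085 + 18×15.999 = 537.492 g/mol.
Mass of Al per formula unit: 2 × 26.982 = 53.964 g.
Weight fraction Al = 53.964 / 537.492 = 0.1004.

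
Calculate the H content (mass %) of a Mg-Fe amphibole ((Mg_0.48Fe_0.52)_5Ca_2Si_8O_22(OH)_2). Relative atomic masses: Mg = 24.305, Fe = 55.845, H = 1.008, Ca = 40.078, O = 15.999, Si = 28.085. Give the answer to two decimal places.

0.23 mass %

Formula mass = 2.40·24.305 + 2.60·55.845 + 2·40.078 + 8·28.085 + 24·15.999 + 2·1.008 = 894.357 g/mol, of which 2.016 g is H.
So H makes up 2.016/894.357 = 0.0023 of the mass, i.e. 0.23%.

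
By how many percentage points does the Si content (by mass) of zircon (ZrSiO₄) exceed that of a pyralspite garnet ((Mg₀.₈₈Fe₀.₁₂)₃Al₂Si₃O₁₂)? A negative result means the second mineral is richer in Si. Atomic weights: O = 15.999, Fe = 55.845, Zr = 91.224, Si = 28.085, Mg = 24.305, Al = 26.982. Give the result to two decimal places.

-5.01 percentage points

Si in ZrSiO₄: molar mass 183.305 g/mol; 1×28.085 = 28.085 g → 15.32 wt%.
Si in (Mg₀.₈₈Fe₀.₁₂)₃Al₂Si₃O₁₂: molar mass 414.476 g/mol; 3×28.085 = 84.255 g → 20.33 wt%.
Difference = 15.32 − 20.33 = -5.01 percentage points.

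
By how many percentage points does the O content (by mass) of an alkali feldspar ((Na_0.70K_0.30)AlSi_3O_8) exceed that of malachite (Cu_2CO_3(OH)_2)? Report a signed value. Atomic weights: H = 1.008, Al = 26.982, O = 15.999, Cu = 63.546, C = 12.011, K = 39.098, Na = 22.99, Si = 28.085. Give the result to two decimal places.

M((Na_0.70K_0.30)AlSi_3O_8) = 267.051 g/mol, so wt% O = 127.992/267.051 × 100 = 47.93%.
M(Cu_2CO_3(OH)_2) = 221.114 g/mol, so wt% O = 79.995/221.114 × 100 = 36.18%.
47.93 − 36.18 = 11.75 pp.

11.75 percentage points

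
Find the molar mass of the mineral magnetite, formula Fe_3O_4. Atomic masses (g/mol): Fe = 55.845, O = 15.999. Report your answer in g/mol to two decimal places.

Fe: 3 × 55.845 = 167.5350
O: 4 × 15.999 = 63.9960
Summing the contributions gives the formula mass.

231.53 g/mol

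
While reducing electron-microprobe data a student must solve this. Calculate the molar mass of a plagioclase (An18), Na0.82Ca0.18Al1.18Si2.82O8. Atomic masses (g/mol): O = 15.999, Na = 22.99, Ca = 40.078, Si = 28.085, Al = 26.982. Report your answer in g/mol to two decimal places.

265.10 g/mol

M = 0.82*22.99 + 0.18*40.078 + 1.18*26.982 + 2.82*28.085 + 8*15.999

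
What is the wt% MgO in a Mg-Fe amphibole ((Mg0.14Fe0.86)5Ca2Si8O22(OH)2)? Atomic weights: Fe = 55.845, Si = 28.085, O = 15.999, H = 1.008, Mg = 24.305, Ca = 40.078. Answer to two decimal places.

2.98 wt%

Molar mass of (Mg0.14Fe0.86)5Ca2Si8O22(OH)2 = 0.70×24.305 + 4.30×55.845 + 2×40.078 + 8×28.085 + 24×15.999 + 2×1.008 = 947.975 g/mol.
Each formula unit contains 0.70 Mg, equivalent to 0.70/1 = 0.7000 mol MgO.
M(MgO) = 1×24.305 + 1×15.999 = 40.304 g/mol.
Mass of MgO per formula unit = 0.7000 × 40.304 = 28.213 g.
MgO wt% = 28.213 / 947.975 × 100 = 2.98%.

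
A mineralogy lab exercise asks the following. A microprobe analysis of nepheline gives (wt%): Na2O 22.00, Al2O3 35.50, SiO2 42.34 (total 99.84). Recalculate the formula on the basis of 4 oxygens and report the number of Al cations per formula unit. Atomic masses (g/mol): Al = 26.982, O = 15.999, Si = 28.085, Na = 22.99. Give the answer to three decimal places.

0.992 Al apfu

22.00 wt% Na2O ÷ 61.979 g/mol = 0.35496 mol, giving 0.70992 Na and 0.35496 O.
35.50 wt% Al2O3 ÷ 101.961 g/mol = 0.34817 mol, giving 0.69634 Al and 1.04451 O.
42.34 wt% SiO2 ÷ 60.083 g/mol = 0.70469 mol, giving 0.70469 Si and 1.40938 O.
Oxygen sums to 2.80885; scaling by 4/2.80885 = 1.42407 puts the formula on 4 O.
Al: 0.69634 × 1.42407 = 0.992 atoms per formula unit.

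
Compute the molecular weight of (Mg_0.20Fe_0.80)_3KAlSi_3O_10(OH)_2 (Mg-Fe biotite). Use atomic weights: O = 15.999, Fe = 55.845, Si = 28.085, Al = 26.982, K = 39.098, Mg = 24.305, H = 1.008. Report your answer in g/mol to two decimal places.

M = 0.60·24.305 + 2.40·55.845 + 1·39.098 + 1·26.982 + 3·28.085 + 12·15.999 + 2·1.008

492.95 g/mol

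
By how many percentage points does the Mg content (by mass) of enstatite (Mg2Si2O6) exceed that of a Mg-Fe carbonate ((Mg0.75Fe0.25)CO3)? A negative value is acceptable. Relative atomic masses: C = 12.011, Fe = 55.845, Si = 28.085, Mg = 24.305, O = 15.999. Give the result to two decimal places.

4.44 percentage points

First mineral: 48.610 g Mg in 200.774 g formula = 24.21 wt% Mg.
Second mineral: 18.229 g Mg in 92.198 g formula = 19.77 wt% Mg.
24.21% − 19.77% gives a difference of 4.44 percentage points.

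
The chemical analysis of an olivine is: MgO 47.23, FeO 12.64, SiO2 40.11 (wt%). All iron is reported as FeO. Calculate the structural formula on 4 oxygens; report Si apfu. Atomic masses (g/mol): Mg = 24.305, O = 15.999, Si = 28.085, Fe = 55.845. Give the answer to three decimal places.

0.995 Si apfu

MgO: 47.23/40.304 = 1.17184 mol → 1.17184 mol Mg, 1.17184 mol O.
FeO: 12.64/71.844 = 0.17594 mol → 0.17594 mol Fe, 0.17594 mol O.
SiO2: 40.11/60.083 = 0.66758 mol → 0.66758 mol Si, 1.33516 mol O.
Total oxygen = 2.68294 mol. Normalization factor = 4/2.68294 = 1.49090.
Si per 4 O = 0.66758 × 1.49090 = 0.995.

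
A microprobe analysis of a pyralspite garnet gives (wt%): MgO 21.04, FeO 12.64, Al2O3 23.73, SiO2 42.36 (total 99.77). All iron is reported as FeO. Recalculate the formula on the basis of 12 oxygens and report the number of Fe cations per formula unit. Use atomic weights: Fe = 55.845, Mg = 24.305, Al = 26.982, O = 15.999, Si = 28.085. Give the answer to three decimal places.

MgO: 21.04/40.304 = 0.52203 mol → 0.52203 mol Mg, 0.52203 mol O.
FeO: 12.64/71.844 = 0.17594 mol → 0.17594 mol Fe, 0.17594 mol O.
Al2O3: 23.73/101.961 = 0.23274 mol → 0.46548 mol Al, 0.69822 mol O.
SiO2: 42.36/60.083 = 0.70502 mol → 0.70502 mol Si, 1.41004 mol O.
Total oxygen = 2.80623 mol. Normalization factor = 12/2.80623 = 4.27620.
Fe per 12 O = 0.17594 × 4.27620 = 0.752.

0.752 Fe apfu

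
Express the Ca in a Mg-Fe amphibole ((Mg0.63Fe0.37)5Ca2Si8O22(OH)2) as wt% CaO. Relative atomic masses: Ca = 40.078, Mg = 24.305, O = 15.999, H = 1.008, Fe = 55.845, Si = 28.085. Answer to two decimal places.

12.88 wt%

Formula mass = 870.702 g/mol.
2 Ca → 2.0000 mol CaO per formula unit; M(CaO) = 56.077, so CaO mass = 112.154 g.
112.154/870.702 × 100 = 12.88 wt%.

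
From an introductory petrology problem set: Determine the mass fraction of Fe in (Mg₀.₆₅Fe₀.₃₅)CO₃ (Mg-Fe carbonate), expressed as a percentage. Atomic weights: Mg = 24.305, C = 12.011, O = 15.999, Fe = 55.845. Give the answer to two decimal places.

Molar mass of (Mg₀.₆₅Fe₀.₃₅)CO₃: 0.65·24.305 + 0.35·55.845 + 1·12.011 + 3·15.999 = 95.352 g/mol.
Mass of Fe per formula unit: 0.35 × 55.845 = 19.546 g.
Weight fraction Fe = 19.546 / 95.352 = 0.2050.

20.50 mass %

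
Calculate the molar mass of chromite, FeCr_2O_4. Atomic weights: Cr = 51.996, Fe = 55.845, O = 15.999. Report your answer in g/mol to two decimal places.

223.83 g/mol

M = 1·55.845 + 2·51.996 + 4·15.999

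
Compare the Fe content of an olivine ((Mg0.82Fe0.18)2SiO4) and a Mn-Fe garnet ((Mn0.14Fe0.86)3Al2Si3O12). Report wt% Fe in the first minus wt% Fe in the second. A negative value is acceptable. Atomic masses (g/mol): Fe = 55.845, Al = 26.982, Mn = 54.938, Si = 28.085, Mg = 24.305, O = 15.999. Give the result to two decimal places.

First mineral: 20.104 g Fe in 152.045 g formula = 13.22 wt% Fe.
Second mineral: 144.080 g Fe in 497.361 g formula = 28.97 wt% Fe.
13.22% − 28.97% gives a difference of -15.75 percentage points.

-15.75 percentage points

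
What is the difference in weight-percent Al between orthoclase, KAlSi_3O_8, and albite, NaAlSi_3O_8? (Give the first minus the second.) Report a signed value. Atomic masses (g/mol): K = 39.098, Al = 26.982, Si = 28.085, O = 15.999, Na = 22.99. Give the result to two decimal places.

-0.60 percentage points

First mineral: 26.982 g Al in 278.327 g formula = 9.69 wt% Al.
Second mineral: 26.982 g Al in 262.219 g formula = 10.29 wt% Al.
9.69% − 10.29% gives a difference of -0.60 percentage points.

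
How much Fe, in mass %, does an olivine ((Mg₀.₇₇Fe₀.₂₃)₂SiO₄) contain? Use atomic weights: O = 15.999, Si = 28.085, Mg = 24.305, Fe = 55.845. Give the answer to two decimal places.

Formula mass = 1.54·24.305 + 0.46·55.845 + 1·28.085 + 4·15.999 = 155.199 g/mol, of which 25.689 g is Fe.
So Fe makes up 25.689/155.199 = 0.1655 of the mass, i.e. 16.55%.

16.55 mass %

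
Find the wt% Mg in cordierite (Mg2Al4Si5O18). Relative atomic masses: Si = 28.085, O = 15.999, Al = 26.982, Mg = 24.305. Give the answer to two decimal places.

Molar mass of Mg2Al4Si5O18: 2*24.305 + 4*26.982 + 5*28.085 + 18*15.999 = 584.945 g/mol.
Mass of Mg per formula unit: 2 × 24.305 = 48.610 g.
Weight fraction Mg = 48.610 / 584.945 = 0.0831.

8.31 wt%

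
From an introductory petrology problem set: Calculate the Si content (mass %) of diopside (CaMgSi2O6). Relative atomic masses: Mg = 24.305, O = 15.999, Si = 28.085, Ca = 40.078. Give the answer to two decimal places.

25.94 mass %

Formula mass = 1×40.078 + 1×24.305 + 2×28.085 + 6×15.999 = 216.547 g/mol, of which 56.170 g is Si.
So Si makes up 56.170/216.547 = 0.2594 of the mass, i.e. 25.94%.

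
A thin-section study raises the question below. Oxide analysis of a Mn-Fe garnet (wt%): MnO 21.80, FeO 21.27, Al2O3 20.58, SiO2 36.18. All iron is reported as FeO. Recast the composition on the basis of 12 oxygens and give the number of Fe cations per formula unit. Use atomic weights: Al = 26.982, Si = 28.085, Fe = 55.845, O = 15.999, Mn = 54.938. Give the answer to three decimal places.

1.472 Fe apfu

MnO (M=70.937): mol = 0.30731; Mn = 0.30731, O = 0.30731.
FeO (M=71.844): mol = 0.29606; Fe = 0.29606, O = 0.29606.
Al2O3 (M=101.961): mol = 0.20184; Al = 0.40368, O = 0.60552.
SiO2 (M=60.083): mol = 0.60217; Si = 0.60217, O = 1.20434.
ΣO = 2.41323; factor = 12/ΣO = 4.97259.
Fe apfu = 0.29606 × 4.97259 = 1.472.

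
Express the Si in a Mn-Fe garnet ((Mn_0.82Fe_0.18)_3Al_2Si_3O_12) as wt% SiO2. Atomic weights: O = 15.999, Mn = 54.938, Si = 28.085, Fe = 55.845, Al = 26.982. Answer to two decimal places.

36.38 wt%

Formula mass = 495.511 g/mol.
3 Si → 3.0000 mol SiO2 per formula unit; M(SiO2) = 60.083, so SiO2 mass = 180.249 g.
180.249/495.511 × 100 = 36.38 wt%.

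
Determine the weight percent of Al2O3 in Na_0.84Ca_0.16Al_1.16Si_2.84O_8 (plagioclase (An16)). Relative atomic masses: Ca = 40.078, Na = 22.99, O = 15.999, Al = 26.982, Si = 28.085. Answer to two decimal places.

22.33 wt%

Formula mass = 264.777 g/mol.
1.16 Al → 0.5800 mol Al2O3 per formula unit; M(Al2O3) = 101.961, so Al2O3 mass = 59.137 g.
59.137/264.777 × 100 = 22.33 wt%.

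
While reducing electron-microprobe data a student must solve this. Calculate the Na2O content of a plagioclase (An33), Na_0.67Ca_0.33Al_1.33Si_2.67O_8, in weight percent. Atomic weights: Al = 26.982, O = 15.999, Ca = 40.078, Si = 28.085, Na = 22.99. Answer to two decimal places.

7.76 wt%

M(Na_0.67Ca_0.33Al_1.33Si_2.67O_8) = 267.494 g/mol; M(Na2O) = 61.979 g/mol.
Moles Na2O per formula unit = 0.67 Na ÷ 2 = 0.3350.
Na2O fraction = (0.3350 × 61.979) / 267.494 = 20.763/267.494 = 0.0776.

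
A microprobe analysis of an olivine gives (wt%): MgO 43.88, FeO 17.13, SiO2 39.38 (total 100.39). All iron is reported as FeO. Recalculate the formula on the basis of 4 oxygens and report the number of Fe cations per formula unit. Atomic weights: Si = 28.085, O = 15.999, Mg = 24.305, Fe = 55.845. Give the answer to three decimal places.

0.362 Fe apfu

MgO: 43.88/40.304 = 1.08873 mol → 1.08873 mol Mg, 1.08873 mol O.
FeO: 17.13/71.844 = 0.23843 mol → 0.23843 mol Fe, 0.23843 mol O.
SiO2: 39.38/60.083 = 0.65543 mol → 0.65543 mol Si, 1.31086 mol O.
Total oxygen = 2.63802 mol. Normalization factor = 4/2.63802 = 1.51629.
Fe per 4 O = 0.23843 × 1.51629 = 0.362.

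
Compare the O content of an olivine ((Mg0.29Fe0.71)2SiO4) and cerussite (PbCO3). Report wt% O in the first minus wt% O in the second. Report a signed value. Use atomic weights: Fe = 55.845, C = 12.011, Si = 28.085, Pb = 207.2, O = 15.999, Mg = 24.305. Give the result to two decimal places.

16.54 percentage points

M((Mg0.29Fe0.71)2SiO4) = 185.478 g/mol, so wt% O = 63.996/185.478 × 100 = 34.50%.
M(PbCO3) = 267.208 g/mol, so wt% O = 47.997/267.208 × 100 = 17.96%.
34.50 − 17.96 = 16.54 pp.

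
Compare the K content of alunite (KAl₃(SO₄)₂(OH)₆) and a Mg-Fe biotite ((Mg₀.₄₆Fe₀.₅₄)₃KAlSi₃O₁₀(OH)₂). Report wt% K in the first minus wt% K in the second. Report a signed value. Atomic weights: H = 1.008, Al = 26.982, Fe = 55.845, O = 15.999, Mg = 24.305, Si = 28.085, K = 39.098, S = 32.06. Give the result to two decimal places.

First mineral: 39.098 g K in 414.198 g formula = 9.44 wt% K.
Second mineral: 39.098 g K in 468.349 g formula = 8.35 wt% K.
9.44% − 8.35% gives a difference of 1.09 percentage points.

1.09 percentage points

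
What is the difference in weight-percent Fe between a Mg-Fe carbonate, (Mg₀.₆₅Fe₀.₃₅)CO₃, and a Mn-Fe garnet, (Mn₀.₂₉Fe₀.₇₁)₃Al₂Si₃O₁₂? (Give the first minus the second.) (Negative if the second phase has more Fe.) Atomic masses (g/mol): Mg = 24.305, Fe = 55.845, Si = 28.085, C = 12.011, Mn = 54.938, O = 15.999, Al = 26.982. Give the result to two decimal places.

-3.44 percentage points

M((Mg₀.₆₅Fe₀.₃₅)CO₃) = 95.352 g/mol, so wt% Fe = 19.546/95.352 × 100 = 20.50%.
M((Mn₀.₂₉Fe₀.₇₁)₃Al₂Si₃O₁₂) = 496.953 g/mol, so wt% Fe = 118.950/496.953 × 100 = 23.94%.
20.50 − 23.94 = -3.44 pp.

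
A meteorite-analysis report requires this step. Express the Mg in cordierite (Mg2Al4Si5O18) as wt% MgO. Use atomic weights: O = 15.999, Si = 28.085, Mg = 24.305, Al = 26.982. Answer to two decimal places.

M(Mg2Al4Si5O18) = 584.945 g/mol; M(MgO) = 40.304 g/mol.
Moles MgO per formula unit = 2 Mg ÷ 1 = 2.0000.
MgO fraction = (2.0000 × 40.304) / 584.945 = 80.608/584.945 = 0.1378.

13.78 wt%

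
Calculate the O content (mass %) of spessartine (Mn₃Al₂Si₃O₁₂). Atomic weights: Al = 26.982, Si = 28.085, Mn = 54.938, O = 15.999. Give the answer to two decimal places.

38.78 mass %

Molar mass of Mn₃Al₂Si₃O₁₂: 3×54.938 + 2×26.982 + 3×28.085 + 12×15.999 = 495.021 g/mol.
Mass of O per formula unit: 12 × 15.999 = 191.988 g.
Weight fraction O = 191.988 / 495.021 = 0.3878.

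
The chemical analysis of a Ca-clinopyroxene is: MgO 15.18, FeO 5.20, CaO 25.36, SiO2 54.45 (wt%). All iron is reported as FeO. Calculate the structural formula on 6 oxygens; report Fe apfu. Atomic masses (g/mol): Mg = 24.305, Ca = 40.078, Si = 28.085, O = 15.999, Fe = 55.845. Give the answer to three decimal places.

0.160 Fe apfu

MgO (M=40.304): mol = 0.37664; Mg = 0.37664, O = 0.37664.
FeO (M=71.844): mol = 0.07238; Fe = 0.07238, O = 0.07238.
CaO (M=56.077): mol = 0.45224; Ca = 0.45224, O = 0.45224.
SiO2 (M=60.083): mol = 0.90625; Si = 0.90625, O = 1.81250.
ΣO = 2.71376; factor = 6/ΣO = 2.21095.
Fe apfu = 0.07238 × 2.21095 = 0.160.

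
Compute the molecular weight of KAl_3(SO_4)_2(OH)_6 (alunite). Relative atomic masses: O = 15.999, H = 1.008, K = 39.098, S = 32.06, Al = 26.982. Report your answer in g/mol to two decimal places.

414.20 g/mol

The formula mass is the sum 1·39.098 + 3·26.982 + 2·32.06 + 14·15.999 + 6·1.008.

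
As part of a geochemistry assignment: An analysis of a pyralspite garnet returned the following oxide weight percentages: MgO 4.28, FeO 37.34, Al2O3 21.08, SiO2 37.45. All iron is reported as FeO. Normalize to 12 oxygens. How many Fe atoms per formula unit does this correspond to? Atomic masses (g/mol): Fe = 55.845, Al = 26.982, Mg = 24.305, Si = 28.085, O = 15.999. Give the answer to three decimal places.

MgO: 4.28/40.304 = 0.10619 mol → 0.10619 mol Mg, 0.10619 mol O.
FeO: 37.34/71.844 = 0.51974 mol → 0.51974 mol Fe, 0.51974 mol O.
Al2O3: 21.08/101.961 = 0.20675 mol → 0.41350 mol Al, 0.62025 mol O.
SiO2: 37.45/60.083 = 0.62330 mol → 0.62330 mol Si, 1.24660 mol O.
Total oxygen = 2.49278 mol. Normalization factor = 12/2.49278 = 4.81390.
Fe per 12 O = 0.51974 × 4.81390 = 2.502.

2.502 Fe apfu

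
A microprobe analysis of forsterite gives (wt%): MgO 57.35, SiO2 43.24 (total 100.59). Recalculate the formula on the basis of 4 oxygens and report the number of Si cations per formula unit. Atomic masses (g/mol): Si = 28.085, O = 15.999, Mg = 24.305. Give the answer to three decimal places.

1.006 Si apfu

57.35 wt% MgO ÷ 40.304 g/mol = 1.42294 mol, giving 1.42294 Mg and 1.42294 O.
43.24 wt% SiO2 ÷ 60.083 g/mol = 0.71967 mol, giving 0.71967 Si and 1.43934 O.
Oxygen sums to 2.86228; scaling by 4/2.86228 = 1.39749 puts the formula on 4 O.
Si: 0.71967 × 1.39749 = 1.006 atoms per formula unit.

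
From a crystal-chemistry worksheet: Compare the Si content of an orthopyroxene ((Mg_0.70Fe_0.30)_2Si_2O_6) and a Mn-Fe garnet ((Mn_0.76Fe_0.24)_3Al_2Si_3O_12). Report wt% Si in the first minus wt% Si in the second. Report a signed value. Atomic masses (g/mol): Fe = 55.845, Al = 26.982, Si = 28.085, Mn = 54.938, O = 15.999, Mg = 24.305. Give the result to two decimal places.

8.57 percentage points

M((Mg_0.70Fe_0.30)_2Si_2O_6) = 219.698 g/mol, so wt% Si = 56.170/219.698 × 100 = 25.57%.
M((Mn_0.76Fe_0.24)_3Al_2Si_3O_12) = 495.674 g/mol, so wt% Si = 84.255/495.674 × 100 = 17.00%.
25.57 − 17.00 = 8.57 pp.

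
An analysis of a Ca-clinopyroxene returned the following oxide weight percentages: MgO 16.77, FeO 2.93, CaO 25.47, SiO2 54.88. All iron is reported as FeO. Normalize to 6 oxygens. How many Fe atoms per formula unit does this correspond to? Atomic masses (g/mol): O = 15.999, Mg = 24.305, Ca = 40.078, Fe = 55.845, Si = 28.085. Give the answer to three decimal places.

MgO (M=40.304): mol = 0.41609; Mg = 0.41609, O = 0.41609.
FeO (M=71.844): mol = 0.04078; Fe = 0.04078, O = 0.04078.
CaO (M=56.077): mol = 0.45420; Ca = 0.45420, O = 0.45420.
SiO2 (M=60.083): mol = 0.91340; Si = 0.91340, O = 1.82680.
ΣO = 2.73787; factor = 6/ΣO = 2.19148.
Fe apfu = 0.04078 × 2.19148 = 0.089.

0.089 Fe apfu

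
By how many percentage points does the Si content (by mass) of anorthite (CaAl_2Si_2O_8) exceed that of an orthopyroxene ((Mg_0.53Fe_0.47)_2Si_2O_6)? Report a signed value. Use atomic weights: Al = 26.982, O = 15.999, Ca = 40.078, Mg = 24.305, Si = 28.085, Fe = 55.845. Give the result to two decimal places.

-4.19 percentage points

Si in CaAl_2Si_2O_8: molar mass 278.204 g/mol; 2×28.085 = 56.170 g → 20.19 wt%.
Si in (Mg_0.53Fe_0.47)_2Si_2O_6: molar mass 230.422 g/mol; 2×28.085 = 56.170 g → 24.38 wt%.
Difference = 20.19 − 24.38 = -4.19 percentage points.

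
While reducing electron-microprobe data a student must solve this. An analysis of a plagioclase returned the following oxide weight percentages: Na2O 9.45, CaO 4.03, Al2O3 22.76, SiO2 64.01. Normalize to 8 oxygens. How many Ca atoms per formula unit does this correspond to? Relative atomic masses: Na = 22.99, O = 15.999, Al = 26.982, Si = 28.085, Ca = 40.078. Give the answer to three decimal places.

Na2O (M=61.979): mol = 0.15247; Na = 0.30494, O = 0.15247.
CaO (M=56.077): mol = 0.07187; Ca = 0.07187, O = 0.07187.
Al2O3 (M=101.961): mol = 0.22322; Al = 0.44644, O = 0.66966.
SiO2 (M=60.083): mol = 1.06536; Si = 1.06536, O = 2.13072.
ΣO = 3.02472; factor = 8/ΣO = 2.64487.
Ca apfu = 0.07187 × 2.64487 = 0.190.

0.190 Ca apfu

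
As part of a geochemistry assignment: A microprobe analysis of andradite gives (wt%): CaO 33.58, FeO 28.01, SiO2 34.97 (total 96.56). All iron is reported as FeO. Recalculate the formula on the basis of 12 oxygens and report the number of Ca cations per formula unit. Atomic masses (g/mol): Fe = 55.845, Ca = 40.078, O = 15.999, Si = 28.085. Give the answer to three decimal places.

33.58 wt% CaO ÷ 56.077 g/mol = 0.59882 mol, giving 0.59882 Ca and 0.59882 O.
28.01 wt% FeO ÷ 71.844 g/mol = 0.38987 mol, giving 0.38987 Fe and 0.38987 O.
34.97 wt% SiO2 ÷ 60.083 g/mol = 0.58203 mol, giving 0.58203 Si and 1.16406 O.
Oxygen sums to 2.15275; scaling by 12/2.15275 = 5.57427 puts the formula on 12 O.
Ca: 0.59882 × 5.57427 = 3.338 atoms per formula unit.

3.338 Ca apfu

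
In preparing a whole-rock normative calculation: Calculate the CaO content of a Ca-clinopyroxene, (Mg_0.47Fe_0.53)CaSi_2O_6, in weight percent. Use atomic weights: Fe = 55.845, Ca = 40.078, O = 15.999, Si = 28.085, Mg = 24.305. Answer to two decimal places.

24.04 wt%

Formula mass = 233.263 g/mol.
1 Ca → 1.0000 mol CaO per formula unit; M(CaO) = 56.077, so CaO mass = 56.077 g.
56.077/233.263 × 100 = 24.04 wt%.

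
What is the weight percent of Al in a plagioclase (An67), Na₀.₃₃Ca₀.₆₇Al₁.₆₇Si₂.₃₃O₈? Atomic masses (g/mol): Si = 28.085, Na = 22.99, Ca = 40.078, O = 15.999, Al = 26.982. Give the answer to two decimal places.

16.51 wt%

M(Na₀.₃₃Ca₀.₆₇Al₁.₆₇Si₂.₃₃O₈) = 272.929 g/mol.
Al contributes 1.67 × 26.982 = 45.060 g per mole.
45.060/272.929 = 0.1651 → 16.51%.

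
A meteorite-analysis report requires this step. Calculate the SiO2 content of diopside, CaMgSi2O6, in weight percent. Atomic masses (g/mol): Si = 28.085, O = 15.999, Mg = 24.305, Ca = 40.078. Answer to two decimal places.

Formula mass = 216.547 g/mol.
2 Si → 2.0000 mol SiO2 per formula unit; M(SiO2) = 60.083, so SiO2 mass = 120.166 g.
120.166/216.547 × 100 = 55.49 wt%.

55.49 wt%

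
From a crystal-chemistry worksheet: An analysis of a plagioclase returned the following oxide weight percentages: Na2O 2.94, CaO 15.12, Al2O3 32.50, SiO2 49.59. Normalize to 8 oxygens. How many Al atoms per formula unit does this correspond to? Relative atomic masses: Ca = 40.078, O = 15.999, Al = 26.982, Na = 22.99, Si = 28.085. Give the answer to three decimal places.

Na2O (M=61.979): mol = 0.04744; Na = 0.09488, O = 0.04744.
CaO (M=56.077): mol = 0.26963; Ca = 0.26963, O = 0.26963.
Al2O3 (M=101.961): mol = 0.31875; Al = 0.63750, O = 0.95625.
SiO2 (M=60.083): mol = 0.82536; Si = 0.82536, O = 1.65072.
ΣO = 2.92404; factor = 8/ΣO = 2.73594.
Al apfu = 0.63750 × 2.73594 = 1.744.

1.744 Al apfu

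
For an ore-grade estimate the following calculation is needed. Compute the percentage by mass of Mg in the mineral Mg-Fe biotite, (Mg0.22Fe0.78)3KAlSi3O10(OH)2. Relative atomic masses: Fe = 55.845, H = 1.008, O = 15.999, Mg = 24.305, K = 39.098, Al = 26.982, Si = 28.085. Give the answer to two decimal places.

3.27 wt%

Formula mass = 0.66·24.305 + 2.34·55.845 + 1·39.098 + 1·26.982 + 3·28.085 + 12·15.999 + 2·1.008 = 491.058 g/mol, of which 16.041 g is Mg.
So Mg makes up 16.041/491.058 = 0.0327 of the mass, i.e. 3.27%.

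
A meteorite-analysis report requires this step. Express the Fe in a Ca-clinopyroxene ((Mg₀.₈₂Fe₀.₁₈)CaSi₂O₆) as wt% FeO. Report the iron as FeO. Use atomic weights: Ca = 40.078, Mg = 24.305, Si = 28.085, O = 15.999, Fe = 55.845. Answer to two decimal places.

Formula mass = 222.224 g/mol.
0.18 Fe → 0.1800 mol FeO per formula unit; M(FeO) = 71.844, so FeO mass = 12.932 g.
12.932/222.224 × 100 = 5.82 wt%.

5.82 wt%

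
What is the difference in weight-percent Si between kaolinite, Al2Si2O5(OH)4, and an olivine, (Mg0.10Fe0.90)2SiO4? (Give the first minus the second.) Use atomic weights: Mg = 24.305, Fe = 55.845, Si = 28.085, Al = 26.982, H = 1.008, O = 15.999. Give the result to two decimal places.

7.54 percentage points

M(Al2Si2O5(OH)4) = 258.157 g/mol, so wt% Si = 56.170/258.157 × 100 = 21.76%.
M((Mg0.10Fe0.90)2SiO4) = 197.463 g/mol, so wt% Si = 28.085/197.463 × 100 = 14.22%.
21.76 − 14.22 = 7.54 pp.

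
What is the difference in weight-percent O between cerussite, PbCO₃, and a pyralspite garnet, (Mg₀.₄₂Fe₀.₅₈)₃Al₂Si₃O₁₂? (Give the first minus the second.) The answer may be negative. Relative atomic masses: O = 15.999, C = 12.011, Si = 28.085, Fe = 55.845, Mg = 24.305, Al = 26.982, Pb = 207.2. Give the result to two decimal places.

-23.96 percentage points

O in PbCO₃: molar mass 267.208 g/mol; 3×15.999 = 47.997 g → 17.96 wt%.
O in (Mg₀.₄₂Fe₀.₅₈)₃Al₂Si₃O₁₂: molar mass 458.002 g/mol; 12×15.999 = 191.988 g → 41.92 wt%.
Difference = 17.96 − 41.92 = -23.96 percentage points.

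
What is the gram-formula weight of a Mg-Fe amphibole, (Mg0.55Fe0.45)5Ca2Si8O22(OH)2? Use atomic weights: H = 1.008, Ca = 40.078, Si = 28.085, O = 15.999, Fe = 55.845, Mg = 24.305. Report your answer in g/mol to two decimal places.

883.32 g/mol

The formula mass is the sum 2.75·24.305 + 2.25·55.845 + 2·40.078 + 8·28.085 + 24·15.999 + 2·1.008.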